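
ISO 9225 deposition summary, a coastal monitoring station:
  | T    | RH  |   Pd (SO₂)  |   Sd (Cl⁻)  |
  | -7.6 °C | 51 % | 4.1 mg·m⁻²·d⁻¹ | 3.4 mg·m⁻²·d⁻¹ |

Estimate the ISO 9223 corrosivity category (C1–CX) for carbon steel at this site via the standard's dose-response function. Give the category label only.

C2

carbon steel: f(T) = +0.150·(T−10) [T≤10 °C] = -2.6400
  Pd branch = 1.77·Pd^0.52·e^(0.02·RH+f) = 0.7296 μm/a
  Cl⁻ term: 0.102·3.4^0.62·exp(0.033·51+0.04·-7.6) = 0.865
  r_corr = 0.7296 + 0.865 = 1.595 μm/a
1.59 μm/a falls in (1.3, 25] for carbon steel → category C2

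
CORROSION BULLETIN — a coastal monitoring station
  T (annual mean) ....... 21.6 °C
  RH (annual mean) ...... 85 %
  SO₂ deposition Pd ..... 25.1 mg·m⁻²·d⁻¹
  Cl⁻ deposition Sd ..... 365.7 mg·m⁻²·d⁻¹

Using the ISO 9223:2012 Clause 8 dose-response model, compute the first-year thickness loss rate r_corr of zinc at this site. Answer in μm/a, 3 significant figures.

r_corr = 7.43 μm/a

zinc: f(T) = -0.071·(T−10) [T>10 °C] = -0.8236
  SO₂ term: 0.0129·25.1^0.44·exp(0.046·85-0.8236) = 1.166
  Sd branch = 0.0175·Sd^0.57·e^(0.008·RH+0.085·T) = 6.262 μm/a
  r_corr = 1.166 + 6.262 = 7.428 μm/a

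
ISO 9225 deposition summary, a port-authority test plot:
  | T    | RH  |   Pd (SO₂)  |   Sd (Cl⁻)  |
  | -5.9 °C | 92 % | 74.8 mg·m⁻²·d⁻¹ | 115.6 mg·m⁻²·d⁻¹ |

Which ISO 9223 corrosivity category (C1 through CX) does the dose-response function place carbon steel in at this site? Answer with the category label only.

C3

carbon steel: temperature factor f = +0.150·(-15.9) = -2.3850
  sulphur-dioxide contribution → 9.676 μm/a
  chloride contribution → 31.89 μm/a
  ⇒ r_corr(carbon steel) = 41.57 μm/a
ISO 9223 Table 2 (carbon steel): 25 < 41.6 ≤ 50 μm/a ⇒ C3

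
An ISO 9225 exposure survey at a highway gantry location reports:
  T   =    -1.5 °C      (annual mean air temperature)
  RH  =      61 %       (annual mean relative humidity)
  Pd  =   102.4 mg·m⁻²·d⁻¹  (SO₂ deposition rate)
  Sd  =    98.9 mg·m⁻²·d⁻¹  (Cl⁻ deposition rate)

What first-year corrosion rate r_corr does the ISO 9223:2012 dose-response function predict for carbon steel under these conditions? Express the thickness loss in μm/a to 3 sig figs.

r_corr = 24.3 μm/a

carbon steel: temperature factor f = +0.150·(-11.5) = -1.7250
  sulphur-dioxide contribution → 11.86 μm/a
  chloride contribution → 12.41 μm/a
  total first-year rate 24.27 μm/a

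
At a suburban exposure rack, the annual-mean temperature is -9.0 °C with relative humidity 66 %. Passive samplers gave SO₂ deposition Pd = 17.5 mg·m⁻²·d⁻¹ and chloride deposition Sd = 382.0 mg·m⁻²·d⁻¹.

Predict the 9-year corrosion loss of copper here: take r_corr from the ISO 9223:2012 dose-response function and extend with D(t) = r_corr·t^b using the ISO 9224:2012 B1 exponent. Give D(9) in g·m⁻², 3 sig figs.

copper: temperature factor f = +0.126·(-19.0) = -2.3940
  SO₂ term: 0.0053·17.5^0.26·exp(0.059·66-2.3940) = 0.04999
  Cl⁻ term: 0.01025·382.0^0.27·exp(0.036·66+0.049·-9.0) = 0.3534
  r_corr = 0.04999 + 0.3534 = 0.4034 μm/a
Power-law: D(9) = r_corr · 9^0.667
  D(9) = 0.4034 × 9^0.667 = 0.4034 × 4.33 = 1.747 μm
  Mass loss = 1.747 μm × 8.96 g/cm³ = 15.65 g·m⁻²

D(9) = 15.6 g·m⁻²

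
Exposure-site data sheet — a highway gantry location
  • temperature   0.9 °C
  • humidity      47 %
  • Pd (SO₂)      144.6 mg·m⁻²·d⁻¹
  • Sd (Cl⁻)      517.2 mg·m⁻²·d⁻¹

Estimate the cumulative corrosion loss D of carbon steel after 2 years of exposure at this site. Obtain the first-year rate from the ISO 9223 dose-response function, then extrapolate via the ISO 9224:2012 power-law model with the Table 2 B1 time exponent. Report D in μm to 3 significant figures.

carbon steel: T≤10 °C ⇒ hinge +0.150·(0.9−10) = -1.3650
  sulphur-dioxide contribution → 15.37 μm/a
  chloride contribution → 24 μm/a
  ⇒ r_corr(carbon steel) = 39.37 μm/a
Power-law: D(2) = r_corr · 2^0.523
  D(2) = 39.37 × 2^0.523 = 39.37 × 1.437 = 56.58 μm

D(2) = 56.6 μm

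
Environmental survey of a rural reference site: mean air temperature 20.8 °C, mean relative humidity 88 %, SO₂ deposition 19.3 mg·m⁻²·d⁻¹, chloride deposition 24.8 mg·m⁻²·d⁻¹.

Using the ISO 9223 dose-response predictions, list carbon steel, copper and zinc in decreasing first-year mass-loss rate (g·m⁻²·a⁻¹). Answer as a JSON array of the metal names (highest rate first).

carbon steel: temperature factor f = -0.054·(10.8) = -0.5832
  SO₂ term: 1.77·19.3^0.52·exp(0.02·88-0.5832) = 26.76
  Sd branch = 0.102·Sd^0.62·e^(0.033·RH+0.04·T) = 31.31 μm/a
  r_corr = 26.76 + 31.31 = 58.07 μm/a
  mass loss = 58.07 μm/a × 7.85 g/cm³ = 455.9 g·m⁻²·a⁻¹
copper: temperature factor f = -0.080·(10.8) = -0.8640
  Pd branch = 0.0053·Pd^0.26·e^(0.059·RH+f) = 0.8673 μm/a
  Sd branch = 0.01025·Sd^0.27·e^(0.036·RH+0.049·T) = 1.606 μm/a
  sum: 0.8673 + 1.606 → r_corr = 2.473 μm/a
  mass loss = 2.473 μm/a × 8.96 g/cm³ = 22.16 g·m⁻²·a⁻¹
zinc: f(T) = -0.071·(T−10) [T>10 °C] = -0.7668
  Pd branch = 0.0129·Pd^0.44·e^(0.046·RH+f) = 1.263 μm/a
  Cl⁻ term: 0.0175·24.8^0.57·exp(0.008·88+0.085·20.8) = 1.293
  sum: 1.263 + 1.293 → r_corr = 2.555 μm/a
  mass loss = 2.555 μm/a × 7.14 g/cm³ = 18.24 g·m⁻²·a⁻¹
Ordering by g·m⁻²·a⁻¹: carbon steel (456) > copper (22.2) > zinc (18.2)

["carbon steel", "copper", "zinc"]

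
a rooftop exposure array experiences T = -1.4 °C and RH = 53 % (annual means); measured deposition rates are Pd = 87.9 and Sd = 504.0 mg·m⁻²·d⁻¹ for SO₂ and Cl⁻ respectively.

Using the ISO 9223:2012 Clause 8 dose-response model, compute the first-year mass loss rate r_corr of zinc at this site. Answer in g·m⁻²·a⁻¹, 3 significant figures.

r_corr = 10.8 g·m⁻²·a⁻¹

zinc: f(T) = +0.038·(T−10) [T≤10 °C] = -0.4332
  SO₂ term: 0.0129·87.9^0.44·exp(0.046·53-0.4332) = 0.6865
  Cl⁻ term: 0.0175·504.0^0.57·exp(0.008·53+0.085·-1.4) = 0.8239
  sum: 0.6865 + 0.8239 → r_corr = 1.51 μm/a
Convert to mass loss: 1.51 μm/a × 7.14 g/cm³ = 10.78 g·m⁻²·a⁻¹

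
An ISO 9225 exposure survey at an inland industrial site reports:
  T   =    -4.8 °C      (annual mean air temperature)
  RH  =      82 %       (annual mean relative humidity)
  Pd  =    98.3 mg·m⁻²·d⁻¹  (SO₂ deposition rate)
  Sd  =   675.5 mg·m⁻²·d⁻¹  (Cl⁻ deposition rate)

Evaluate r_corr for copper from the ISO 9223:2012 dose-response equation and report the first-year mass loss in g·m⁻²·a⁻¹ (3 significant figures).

copper: temperature factor f = +0.126·(-14.8) = -1.8648
  Pd branch = 0.0053·Pd^0.26·e^(0.059·RH+f) = 0.3417 μm/a
  Sd branch = 0.01025·Sd^0.27·e^(0.036·RH+0.049·T) = 0.9008 μm/a
  sum: 0.3417 + 0.9008 → r_corr = 1.242 μm/a
Convert to mass loss: 1.242 μm/a × 8.96 g/cm³ = 11.13 g·m⁻²·a⁻¹

r_corr = 11.1 g·m⁻²·a⁻¹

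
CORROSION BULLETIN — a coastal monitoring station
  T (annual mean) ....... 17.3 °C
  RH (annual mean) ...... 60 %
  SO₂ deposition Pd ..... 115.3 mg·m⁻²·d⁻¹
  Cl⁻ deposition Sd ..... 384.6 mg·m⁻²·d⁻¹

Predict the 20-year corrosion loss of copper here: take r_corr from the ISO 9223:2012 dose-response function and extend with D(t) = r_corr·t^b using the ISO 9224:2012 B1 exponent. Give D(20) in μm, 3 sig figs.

D(20) = 10.2 μm

copper: T>10 °C ⇒ hinge -0.080·(17.3−10) = -0.5840
  SO₂ term: 0.0053·115.3^0.26·exp(0.059·60-0.5840) = 0.35
  Sd branch = 0.01025·Sd^0.27·e^(0.036·RH+0.049·T) = 1.035 μm/a
  sum: 0.35 + 1.035 → r_corr = 1.385 μm/a
ISO 9224: D(t) = r_corr · t^b with b = 0.667 (copper, B1)
  D(20) = 1.385 × 20^0.667 = 1.385 × 7.375 = 10.21 μm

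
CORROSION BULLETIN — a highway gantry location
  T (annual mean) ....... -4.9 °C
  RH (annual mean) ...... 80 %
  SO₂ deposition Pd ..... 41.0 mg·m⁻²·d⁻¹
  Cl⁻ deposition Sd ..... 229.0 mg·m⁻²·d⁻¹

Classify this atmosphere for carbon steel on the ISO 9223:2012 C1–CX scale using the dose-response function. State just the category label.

carbon steel: temperature factor f = +0.150·(-14.9) = -2.2350
  SO₂ term: 1.77·41.0^0.52·exp(0.02·80-2.2350) = 6.469
  Cl⁻ term: 0.102·229.0^0.62·exp(0.033·80+0.04·-4.9) = 34.13
  sum: 6.469 + 34.13 → r_corr = 40.6 μm/a
40.6 μm/a falls in (25, 50] for carbon steel → category C3

C3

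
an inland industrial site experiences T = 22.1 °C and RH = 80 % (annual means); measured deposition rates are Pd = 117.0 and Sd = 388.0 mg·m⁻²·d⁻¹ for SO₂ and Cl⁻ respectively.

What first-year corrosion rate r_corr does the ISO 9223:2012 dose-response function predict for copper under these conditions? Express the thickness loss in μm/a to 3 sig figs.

r_corr = 3.48 μm/a

copper: f(T) = -0.080·(T−10) [T>10 °C] = -0.9680
  Pd branch = 0.0053·Pd^0.26·e^(0.059·RH+f) = 0.7789 μm/a
  Cl⁻ term: 0.01025·388.0^0.27·exp(0.036·80+0.049·22.1) = 2.696
  sum: 0.7789 + 2.696 → r_corr = 3.475 μm/a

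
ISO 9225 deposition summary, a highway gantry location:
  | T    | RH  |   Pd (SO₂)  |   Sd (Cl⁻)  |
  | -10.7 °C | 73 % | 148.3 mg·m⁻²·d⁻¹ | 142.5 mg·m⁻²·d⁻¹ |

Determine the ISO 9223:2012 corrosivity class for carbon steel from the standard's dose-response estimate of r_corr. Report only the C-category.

carbon steel: temperature factor f = +0.150·(-20.7) = -3.1050
  SO₂ term: 1.77·148.3^0.52·exp(0.02·73-3.1050) = 4.598
  Sd branch = 0.102·Sd^0.62·e^(0.033·RH+0.04·T) = 16.01 μm/a
  sum: 4.598 + 16.01 → r_corr = 20.6 μm/a
ISO 9223 Table 2 (carbon steel): 1.3 < 20.6 ≤ 25 μm/a ⇒ C2

C2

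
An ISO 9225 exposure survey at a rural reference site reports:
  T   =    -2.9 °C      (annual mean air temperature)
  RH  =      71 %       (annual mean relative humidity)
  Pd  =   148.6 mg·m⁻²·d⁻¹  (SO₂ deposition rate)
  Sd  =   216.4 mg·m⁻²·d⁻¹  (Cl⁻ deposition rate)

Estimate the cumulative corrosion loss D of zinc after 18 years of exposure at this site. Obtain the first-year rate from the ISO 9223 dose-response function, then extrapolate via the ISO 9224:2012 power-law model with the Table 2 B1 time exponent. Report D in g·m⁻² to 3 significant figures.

zinc: temperature factor f = +0.038·(-12.9) = -0.4902
  SO₂ term: 0.0129·148.6^0.44·exp(0.046·71-0.4902) = 1.87
  Cl⁻ term: 0.0175·216.4^0.57·exp(0.008·71+0.085·-2.9) = 0.5173
  r_corr = 1.87 + 0.5173 = 2.387 μm/a
ISO 9224: D(t) = r_corr · t^b with b = 0.813 (zinc, B1)
  D(18) = 2.387 × 18^0.813 = 2.387 × 10.48 = 25.03 μm
  Mass loss = 25.03 μm × 7.14 g/cm³ = 178.7 g·m⁻²

D(18) = 179 g·m⁻²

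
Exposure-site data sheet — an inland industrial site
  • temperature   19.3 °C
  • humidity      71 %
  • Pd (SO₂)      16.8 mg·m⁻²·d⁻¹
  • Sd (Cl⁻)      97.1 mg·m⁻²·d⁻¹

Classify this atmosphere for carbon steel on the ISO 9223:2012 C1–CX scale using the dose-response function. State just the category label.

C4

carbon steel: T>10 °C ⇒ hinge -0.054·(19.3−10) = -0.5022
  SO₂ term: 1.77·16.8^0.52·exp(0.02·71-0.5022) = 19.22
  Sd branch = 0.102·Sd^0.62·e^(0.033·RH+0.04·T) = 39.22 μm/a
  r_corr = 19.22 + 39.22 = 58.44 μm/a
58.4 μm/a falls in (50, 80] for carbon steel → category C4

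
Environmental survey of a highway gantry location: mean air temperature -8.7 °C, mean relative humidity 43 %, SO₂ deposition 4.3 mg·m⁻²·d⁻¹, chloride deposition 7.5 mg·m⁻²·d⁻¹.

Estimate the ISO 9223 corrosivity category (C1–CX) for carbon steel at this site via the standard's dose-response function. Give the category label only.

C2

carbon steel: temperature factor f = +0.150·(-18.7) = -2.8050
  sulphur-dioxide contribution → 0.5403 μm/a
  chloride contribution → 1.038 μm/a
  ⇒ r_corr(carbon steel) = 1.579 μm/a
1.58 μm/a falls in (1.3, 25] for carbon steel → category C2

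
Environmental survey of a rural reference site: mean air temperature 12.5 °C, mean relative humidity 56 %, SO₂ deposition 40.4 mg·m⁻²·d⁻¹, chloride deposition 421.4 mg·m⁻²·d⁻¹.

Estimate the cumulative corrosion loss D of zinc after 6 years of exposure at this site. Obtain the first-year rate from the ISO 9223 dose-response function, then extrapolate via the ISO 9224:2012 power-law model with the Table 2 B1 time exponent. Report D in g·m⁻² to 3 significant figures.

D(6) = 98.3 g·m⁻²

zinc: T>10 °C ⇒ hinge -0.071·(12.5−10) = -0.1775
  Pd branch = 0.0129·Pd^0.44·e^(0.046·RH+f) = 0.7229 μm/a
  Sd branch = 0.0175·Sd^0.57·e^(0.008·RH+0.085·T) = 2.484 μm/a
  sum: 0.7229 + 2.484 → r_corr = 3.207 μm/a
Long-term exponent b (ISO 9224 Table 2, B1) = 0.813
  D(6) = 3.207 × 6^0.813 = 3.207 × 4.292 = 13.76 μm
  Mass loss = 13.76 μm × 7.14 g/cm³ = 98.26 g·m⁻²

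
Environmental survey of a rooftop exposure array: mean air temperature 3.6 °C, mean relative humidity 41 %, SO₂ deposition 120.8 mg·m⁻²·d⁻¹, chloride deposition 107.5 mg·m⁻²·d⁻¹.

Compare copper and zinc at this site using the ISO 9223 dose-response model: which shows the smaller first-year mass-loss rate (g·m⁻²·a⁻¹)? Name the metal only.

copper

copper: temperature factor f = +0.126·(-6.4) = -0.8064
  SO₂ term: 0.0053·120.8^0.26·exp(0.059·41-0.8064) = 0.09246
  Sd branch = 0.01025·Sd^0.27·e^(0.036·RH+0.049·T) = 0.1892 μm/a
  r_corr = 0.09246 + 0.1892 = 0.2816 μm/a
  mass loss = 0.2816 μm/a × 8.96 g/cm³ = 2.523 g·m⁻²·a⁻¹
zinc: temperature factor f = +0.038·(-6.4) = -0.2432
  Pd branch = 0.0129·Pd^0.44·e^(0.046·RH+f) = 0.5497 μm/a
  Cl⁻ term: 0.0175·107.5^0.57·exp(0.008·41+0.085·3.6) = 0.4746
  sum: 0.5497 + 0.4746 → r_corr = 1.024 μm/a
  mass loss = 1.024 μm/a × 7.14 g/cm³ = 7.313 g·m⁻²·a⁻¹
Ordering by g·m⁻²·a⁻¹: zinc (7.31) > copper (2.52)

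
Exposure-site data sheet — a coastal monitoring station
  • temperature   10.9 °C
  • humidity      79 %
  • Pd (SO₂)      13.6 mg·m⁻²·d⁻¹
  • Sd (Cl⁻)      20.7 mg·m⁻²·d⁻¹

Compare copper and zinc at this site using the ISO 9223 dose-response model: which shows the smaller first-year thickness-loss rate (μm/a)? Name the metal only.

copper

copper: temperature factor f = -0.080·(0.9) = -0.0720
  SO₂ term: 0.0053·13.6^0.26·exp(0.059·79-0.0720) = 1.028
  Sd branch = 0.01025·Sd^0.27·e^(0.036·RH+0.049·T) = 0.681 μm/a
  r_corr = 1.028 + 0.681 = 1.709 μm/a
zinc: T>10 °C ⇒ hinge -0.071·(10.9−10) = -0.0639
  Pd branch = 0.0129·Pd^0.44·e^(0.046·RH+f) = 1.445 μm/a
  Sd branch = 0.0175·Sd^0.57·e^(0.008·RH+0.085·T) = 0.4677 μm/a
  r_corr = 1.445 + 0.4677 = 1.913 μm/a
Ordering by μm/a: zinc (1.91) > copper (1.71)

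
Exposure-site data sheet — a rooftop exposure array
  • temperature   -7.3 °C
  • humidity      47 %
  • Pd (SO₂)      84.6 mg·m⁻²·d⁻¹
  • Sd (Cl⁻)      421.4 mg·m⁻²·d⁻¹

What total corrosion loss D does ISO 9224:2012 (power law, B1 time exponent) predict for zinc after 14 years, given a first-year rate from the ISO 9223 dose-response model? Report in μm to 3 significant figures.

zinc: f(T) = +0.038·(T−10) [T≤10 °C] = -0.6574
  sulphur-dioxide contribution → 0.4093 μm/a
  chloride contribution → 0.4295 μm/a
  total first-year rate 0.8388 μm/a
ISO 9224: D(t) = r_corr · t^b with b = 0.813 (zinc, B1)
  D(14) = 0.8388 × 14^0.813 = 0.8388 × 8.547 = 7.169 μm

D(14) = 7.17 μm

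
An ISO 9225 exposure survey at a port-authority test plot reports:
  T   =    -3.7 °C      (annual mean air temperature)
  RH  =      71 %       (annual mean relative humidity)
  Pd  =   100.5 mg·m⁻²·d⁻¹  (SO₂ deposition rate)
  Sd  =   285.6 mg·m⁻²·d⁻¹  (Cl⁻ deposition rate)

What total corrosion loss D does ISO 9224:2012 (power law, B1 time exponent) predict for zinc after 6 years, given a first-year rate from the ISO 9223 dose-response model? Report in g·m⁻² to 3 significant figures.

D(6) = 64.1 g·m⁻²

zinc: f(T) = +0.038·(T−10) [T≤10 °C] = -0.5206
  Pd branch = 0.0129·Pd^0.44·e^(0.046·RH+f) = 1.527 μm/a
  Cl⁻ term: 0.0175·285.6^0.57·exp(0.008·71+0.085·-3.7) = 0.5661
  r_corr = 1.527 + 0.5661 = 2.093 μm/a
Power-law: D(6) = r_corr · 6^0.813
  D(6) = 2.093 × 6^0.813 = 2.093 × 4.292 = 8.983 μm
  Mass loss = 8.983 μm × 7.14 g/cm³ = 64.14 g·m⁻²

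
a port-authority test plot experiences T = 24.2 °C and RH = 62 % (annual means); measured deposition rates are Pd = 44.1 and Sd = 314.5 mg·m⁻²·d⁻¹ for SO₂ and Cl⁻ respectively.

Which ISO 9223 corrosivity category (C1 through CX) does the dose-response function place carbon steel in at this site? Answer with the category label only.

C5

carbon steel: T>10 °C ⇒ hinge -0.054·(24.2−10) = -0.7668
  sulphur-dioxide contribution → 20.35 μm/a
  chloride contribution → 73.47 μm/a
  total first-year rate 93.82 μm/a
93.8 μm/a falls in (80, 200] for carbon steel → category C5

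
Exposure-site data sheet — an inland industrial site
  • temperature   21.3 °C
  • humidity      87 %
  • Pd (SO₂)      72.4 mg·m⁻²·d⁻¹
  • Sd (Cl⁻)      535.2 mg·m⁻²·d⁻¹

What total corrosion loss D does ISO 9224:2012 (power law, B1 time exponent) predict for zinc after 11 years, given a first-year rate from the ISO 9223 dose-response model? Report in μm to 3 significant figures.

zinc: f(T) = -0.071·(T−10) [T>10 °C] = -0.8023
  sulphur-dioxide contribution → 2.082 μm/a
  chloride contribution → 7.706 μm/a
  total first-year rate 9.788 μm/a
Power-law: D(11) = r_corr · 11^0.813
  D(11) = 9.788 × 11^0.813 = 9.788 × 7.025 = 68.76 μm

D(11) = 68.8 μm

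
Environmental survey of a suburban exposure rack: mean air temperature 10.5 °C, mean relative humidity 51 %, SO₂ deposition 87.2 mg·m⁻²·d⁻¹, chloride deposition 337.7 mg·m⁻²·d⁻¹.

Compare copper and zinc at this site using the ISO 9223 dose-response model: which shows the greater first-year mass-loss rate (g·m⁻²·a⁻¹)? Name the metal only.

zinc

copper: temperature factor f = -0.080·(0.5) = -0.0400
  sulphur-dioxide contribution → 0.3298 μm/a
  chloride contribution → 0.5179 μm/a
  ⇒ r_corr(copper) = 0.8477 μm/a
  mass loss = 0.8477 μm/a × 8.96 g/cm³ = 7.595 g·m⁻²·a⁻¹
zinc: T>10 °C ⇒ hinge -0.071·(10.5−10) = -0.0355
  sulphur-dioxide contribution → 0.9287 μm/a
  chloride contribution → 1.775 μm/a
  total first-year rate 2.703 μm/a
  mass loss = 2.703 μm/a × 7.14 g/cm³ = 19.3 g·m⁻²·a⁻¹
Ordering by g·m⁻²·a⁻¹: zinc (19.3) > copper (7.6)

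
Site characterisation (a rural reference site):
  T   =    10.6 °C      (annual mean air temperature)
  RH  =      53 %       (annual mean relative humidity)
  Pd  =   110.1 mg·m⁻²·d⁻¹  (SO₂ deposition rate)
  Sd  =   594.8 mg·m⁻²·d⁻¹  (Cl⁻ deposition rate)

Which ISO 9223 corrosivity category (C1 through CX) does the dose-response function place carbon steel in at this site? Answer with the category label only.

carbon steel: f(T) = -0.054·(T−10) [T>10 °C] = -0.0324
  SO₂ term: 1.77·110.1^0.52·exp(0.02·53-0.0324) = 57.01
  Cl⁻ term: 0.102·594.8^0.62·exp(0.033·53+0.04·10.6) = 47.04
  sum: 57.01 + 47.04 → r_corr = 104.1 μm/a
Category bounds: 80…200 μm/a bracket r_corr ⇒ C5

C5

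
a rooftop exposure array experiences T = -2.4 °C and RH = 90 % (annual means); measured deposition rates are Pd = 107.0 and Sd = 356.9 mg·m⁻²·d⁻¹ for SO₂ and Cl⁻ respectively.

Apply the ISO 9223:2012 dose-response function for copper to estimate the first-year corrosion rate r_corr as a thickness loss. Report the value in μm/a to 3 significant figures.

r_corr = 1.90 μm/a

copper: temperature factor f = +0.126·(-12.4) = -1.5624
  sulphur-dioxide contribution → 0.7577 μm/a
  chloride contribution → 1.138 μm/a
  ⇒ r_corr(copper) = 1.895 μm/a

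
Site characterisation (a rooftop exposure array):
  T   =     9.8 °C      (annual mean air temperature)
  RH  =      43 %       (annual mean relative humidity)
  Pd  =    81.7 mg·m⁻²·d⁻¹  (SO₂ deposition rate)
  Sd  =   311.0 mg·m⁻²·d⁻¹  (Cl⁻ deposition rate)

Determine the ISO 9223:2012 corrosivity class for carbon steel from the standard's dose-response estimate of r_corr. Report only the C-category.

carbon steel: temperature factor f = +0.150·(-0.2) = -0.0300
  sulphur-dioxide contribution → 40.07 μm/a
  chloride contribution → 21.91 μm/a
  total first-year rate 61.98 μm/a
62 μm/a falls in (50, 80] for carbon steel → category C4

C4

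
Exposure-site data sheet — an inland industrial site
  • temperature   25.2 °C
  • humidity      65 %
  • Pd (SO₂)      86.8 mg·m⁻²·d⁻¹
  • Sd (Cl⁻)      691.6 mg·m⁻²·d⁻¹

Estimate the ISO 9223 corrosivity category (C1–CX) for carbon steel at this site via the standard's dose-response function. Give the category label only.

C5

carbon steel: T>10 °C ⇒ hinge -0.054·(25.2−10) = -0.8208
  sulphur-dioxide contribution → 29.12 μm/a
  chloride contribution → 137.6 μm/a
  total first-year rate 166.7 μm/a
Category bounds: 80…200 μm/a bracket r_corr ⇒ C5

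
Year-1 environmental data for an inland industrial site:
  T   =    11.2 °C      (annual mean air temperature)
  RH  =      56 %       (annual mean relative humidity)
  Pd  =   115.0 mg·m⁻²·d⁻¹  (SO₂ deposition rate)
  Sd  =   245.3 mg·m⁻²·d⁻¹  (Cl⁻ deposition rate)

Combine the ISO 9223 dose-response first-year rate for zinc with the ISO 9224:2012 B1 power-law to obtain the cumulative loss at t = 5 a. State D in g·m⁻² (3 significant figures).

zinc: temperature factor f = -0.071·(1.2) = -0.0852
  sulphur-dioxide contribution → 1.256 μm/a
  chloride contribution → 1.634 μm/a
  ⇒ r_corr(zinc) = 2.89 μm/a
Long-term exponent b (ISO 9224 Table 2, B1) = 0.813
  D(5) = 2.89 × 5^0.813 = 2.89 × 3.701 = 10.69 μm
  Mass loss = 10.69 μm × 7.14 g/cm³ = 76.36 g·m⁻²

D(5) = 76.4 g·m⁻²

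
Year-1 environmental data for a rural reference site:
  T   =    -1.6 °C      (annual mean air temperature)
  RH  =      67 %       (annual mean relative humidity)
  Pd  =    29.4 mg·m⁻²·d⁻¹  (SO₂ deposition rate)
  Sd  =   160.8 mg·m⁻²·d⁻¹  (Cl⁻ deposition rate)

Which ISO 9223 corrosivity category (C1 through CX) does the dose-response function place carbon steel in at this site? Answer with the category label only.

C3

carbon steel: f(T) = +0.150·(T−10) [T≤10 °C] = -1.7400
  SO₂ term: 1.77·29.4^0.52·exp(0.02·67-1.7400) = 6.883
  Sd branch = 0.102·Sd^0.62·e^(0.033·RH+0.04·T) = 20.37 μm/a
  r_corr = 6.883 + 20.37 = 27.25 μm/a
Category bounds: 25…50 μm/a bracket r_corr ⇒ C3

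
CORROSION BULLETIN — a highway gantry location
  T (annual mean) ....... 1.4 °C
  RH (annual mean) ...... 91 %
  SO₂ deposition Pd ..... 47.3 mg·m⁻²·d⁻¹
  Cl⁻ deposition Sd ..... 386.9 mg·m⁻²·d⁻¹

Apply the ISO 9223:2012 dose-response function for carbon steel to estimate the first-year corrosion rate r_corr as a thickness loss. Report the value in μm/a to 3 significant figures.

carbon steel: temperature factor f = +0.150·(-8.6) = -1.2900
  Pd branch = 1.77·Pd^0.52·e^(0.02·RH+f) = 22.34 μm/a
  Cl⁻ term: 0.102·386.9^0.62·exp(0.033·91+0.04·1.4) = 87.38
  r_corr = 22.34 + 87.38 = 109.7 μm/a

r_corr = 110 μm/a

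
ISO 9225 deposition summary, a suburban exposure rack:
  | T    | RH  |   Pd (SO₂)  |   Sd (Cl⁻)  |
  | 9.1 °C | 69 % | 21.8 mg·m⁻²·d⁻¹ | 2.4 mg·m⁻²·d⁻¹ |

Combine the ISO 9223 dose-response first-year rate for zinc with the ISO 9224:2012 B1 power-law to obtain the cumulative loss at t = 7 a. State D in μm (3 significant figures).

D(7) = 6.15 μm

zinc: f(T) = +0.038·(T−10) [T≤10 °C] = -0.0342
  sulphur-dioxide contribution → 1.156 μm/a
  chloride contribution → 0.1085 μm/a
  total first-year rate 1.265 μm/a
Long-term exponent b (ISO 9224 Table 2, B1) = 0.813
  D(7) = 1.265 × 7^0.813 = 1.265 × 4.865 = 6.153 μm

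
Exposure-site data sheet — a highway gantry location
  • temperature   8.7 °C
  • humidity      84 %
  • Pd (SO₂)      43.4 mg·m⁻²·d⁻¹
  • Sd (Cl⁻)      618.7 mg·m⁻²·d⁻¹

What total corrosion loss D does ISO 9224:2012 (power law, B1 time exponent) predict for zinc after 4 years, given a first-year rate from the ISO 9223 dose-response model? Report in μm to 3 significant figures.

D(4) = 18.1 μm

zinc: f(T) = +0.038·(T−10) [T≤10 °C] = -0.0494
  sulphur-dioxide contribution → 3.074 μm/a
  chloride contribution → 2.8 μm/a
  total first-year rate 5.874 μm/a
Power-law: D(4) = r_corr · 4^0.813
  D(4) = 5.874 × 4^0.813 = 5.874 × 3.087 = 18.13 μm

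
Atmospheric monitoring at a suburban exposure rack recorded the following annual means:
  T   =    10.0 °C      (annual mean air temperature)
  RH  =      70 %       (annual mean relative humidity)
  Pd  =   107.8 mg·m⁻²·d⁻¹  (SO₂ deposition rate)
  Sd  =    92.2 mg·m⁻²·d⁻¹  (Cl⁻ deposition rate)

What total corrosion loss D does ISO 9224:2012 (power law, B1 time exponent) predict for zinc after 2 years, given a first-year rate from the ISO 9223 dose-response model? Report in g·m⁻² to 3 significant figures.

zinc: temperature factor f = +0.038·(0.0) = +0.0000
  Pd branch = 0.0129·Pd^0.44·e^(0.046·RH+f) = 2.531 μm/a
  Sd branch = 0.0175·Sd^0.57·e^(0.008·RH+0.085·T) = 0.9447 μm/a
  sum: 2.531 + 0.9447 → r_corr = 3.476 μm/a
ISO 9224: D(t) = r_corr · t^b with b = 0.813 (zinc, B1)
  D(2) = 3.476 × 2^0.813 = 3.476 × 1.757 = 6.107 μm
  Mass loss = 6.107 μm × 7.14 g/cm³ = 43.6 g·m⁻²

D(2) = 43.6 g·m⁻²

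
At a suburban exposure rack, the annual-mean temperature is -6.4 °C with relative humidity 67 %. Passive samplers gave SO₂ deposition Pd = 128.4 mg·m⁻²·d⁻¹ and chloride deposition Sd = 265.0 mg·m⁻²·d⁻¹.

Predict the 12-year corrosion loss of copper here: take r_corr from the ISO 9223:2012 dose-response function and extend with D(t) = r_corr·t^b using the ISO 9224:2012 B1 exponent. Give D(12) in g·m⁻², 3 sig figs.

copper: temperature factor f = +0.126·(-16.4) = -2.0664
  sulphur-dioxide contribution → 0.1235 μm/a
  chloride contribution → 0.377 μm/a
  total first-year rate 0.5005 μm/a
ISO 9224: D(t) = r_corr · t^b with b = 0.667 (copper, B1)
  D(12) = 0.5005 × 12^0.667 = 0.5005 × 5.246 = 2.626 μm
  Mass loss = 2.626 μm × 8.96 g/cm³ = 23.53 g·m⁻²

D(12) = 23.5 g·m⁻²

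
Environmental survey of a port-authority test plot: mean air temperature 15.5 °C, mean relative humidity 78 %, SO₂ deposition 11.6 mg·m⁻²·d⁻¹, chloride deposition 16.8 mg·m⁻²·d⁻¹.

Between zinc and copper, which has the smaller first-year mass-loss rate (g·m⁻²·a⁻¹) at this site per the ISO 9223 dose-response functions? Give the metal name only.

zinc: T>10 °C ⇒ hinge -0.071·(15.5−10) = -0.3905
  sulphur-dioxide contribution → 0.9281 μm/a
  chloride contribution → 0.609 μm/a
  ⇒ r_corr(zinc) = 1.537 μm/a
  mass loss = 1.537 μm/a × 7.14 g/cm³ = 10.98 g·m⁻²·a⁻¹
copper: temperature factor f = -0.080·(5.5) = -0.4400
  sulphur-dioxide contribution → 0.6435 μm/a
  chloride contribution → 0.7779 μm/a
  ⇒ r_corr(copper) = 1.421 μm/a
  mass loss = 1.421 μm/a × 8.96 g/cm³ = 12.74 g·m⁻²·a⁻¹
Ordering by g·m⁻²·a⁻¹: copper (12.7) > zinc (11)

zinc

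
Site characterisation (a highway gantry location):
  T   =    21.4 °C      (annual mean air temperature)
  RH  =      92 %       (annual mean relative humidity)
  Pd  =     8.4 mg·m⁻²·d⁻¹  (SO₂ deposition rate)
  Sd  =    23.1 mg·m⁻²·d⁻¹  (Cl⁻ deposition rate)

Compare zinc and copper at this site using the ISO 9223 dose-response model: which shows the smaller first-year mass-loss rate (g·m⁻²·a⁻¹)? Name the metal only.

zinc

zinc: T>10 °C ⇒ hinge -0.071·(21.4−10) = -0.8094
  Pd branch = 0.0129·Pd^0.44·e^(0.046·RH+f) = 1.009 μm/a
  Sd branch = 0.0175·Sd^0.57·e^(0.008·RH+0.085·T) = 1.349 μm/a
  r_corr = 1.009 + 1.349 = 2.357 μm/a
  mass loss = 2.357 μm/a × 7.14 g/cm³ = 16.83 g·m⁻²·a⁻¹
copper: temperature factor f = -0.080·(11.4) = -0.9120
  SO₂ term: 0.0053·8.4^0.26·exp(0.059·92-0.9120) = 0.8431
  Cl⁻ term: 0.01025·23.1^0.27·exp(0.036·92+0.049·21.4) = 1.874
  r_corr = 0.8431 + 1.874 = 2.717 μm/a
  mass loss = 2.717 μm/a × 8.96 g/cm³ = 24.34 g·m⁻²·a⁻¹
Ordering by g·m⁻²·a⁻¹: copper (24.3) > zinc (16.8)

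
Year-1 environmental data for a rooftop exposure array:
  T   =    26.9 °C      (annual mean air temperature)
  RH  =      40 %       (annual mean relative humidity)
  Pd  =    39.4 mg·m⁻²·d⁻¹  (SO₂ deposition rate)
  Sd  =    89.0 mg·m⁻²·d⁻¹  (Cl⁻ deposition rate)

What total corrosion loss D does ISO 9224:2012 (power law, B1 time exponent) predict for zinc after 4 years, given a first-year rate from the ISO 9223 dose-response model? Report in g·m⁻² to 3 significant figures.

D(4) = 70.2 g·m⁻²

zinc: temperature factor f = -0.071·(16.9) = -1.1999
  Pd branch = 0.0129·Pd^0.44·e^(0.046·RH+f) = 0.1232 μm/a
  Cl⁻ term: 0.0175·89.0^0.57·exp(0.008·40+0.085·26.9) = 3.063
  r_corr = 0.1232 + 3.063 = 3.186 μm/a
Long-term exponent b (ISO 9224 Table 2, B1) = 0.813
  D(4) = 3.186 × 4^0.813 = 3.186 × 3.087 = 9.835 μm
  Mass loss = 9.835 μm × 7.14 g/cm³ = 70.22 g·m⁻²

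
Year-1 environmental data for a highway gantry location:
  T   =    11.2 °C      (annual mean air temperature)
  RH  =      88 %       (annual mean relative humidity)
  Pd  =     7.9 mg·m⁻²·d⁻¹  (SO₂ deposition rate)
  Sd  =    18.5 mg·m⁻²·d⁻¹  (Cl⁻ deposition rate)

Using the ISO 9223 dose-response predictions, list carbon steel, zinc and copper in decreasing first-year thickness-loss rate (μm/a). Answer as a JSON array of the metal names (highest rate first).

["carbon steel", "copper", "zinc"]

carbon steel: temperature factor f = -0.054·(1.2) = -0.0648
  sulphur-dioxide contribution → 28.25 μm/a
  chloride contribution → 17.78 μm/a
  total first-year rate 46.03 μm/a
zinc: f(T) = -0.071·(T−10) [T>10 °C] = -0.0852
  sulphur-dioxide contribution → 1.685 μm/a
  chloride contribution → 0.4836 μm/a
  total first-year rate 2.169 μm/a
copper: f(T) = -0.080·(T−10) [T>10 °C] = -0.0960
  sulphur-dioxide contribution → 1.482 μm/a
  chloride contribution → 0.9269 μm/a
  ⇒ r_corr(copper) = 2.409 μm/a
Ordering by μm/a: carbon steel (46) > copper (2.41) > zinc (2.17)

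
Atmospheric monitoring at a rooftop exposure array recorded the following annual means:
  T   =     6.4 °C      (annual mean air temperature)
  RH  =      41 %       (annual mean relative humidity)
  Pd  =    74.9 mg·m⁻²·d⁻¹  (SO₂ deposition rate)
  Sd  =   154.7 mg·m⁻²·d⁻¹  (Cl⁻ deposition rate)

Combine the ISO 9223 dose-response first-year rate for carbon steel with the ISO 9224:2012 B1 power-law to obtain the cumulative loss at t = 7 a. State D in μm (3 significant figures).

carbon steel: temperature factor f = +0.150·(-3.6) = -0.5400
  SO₂ term: 1.77·74.9^0.52·exp(0.02·41-0.5400) = 22.1
  Sd branch = 0.102·Sd^0.62·e^(0.033·RH+0.04·T) = 11.61 μm/a
  sum: 22.1 + 11.61 → r_corr = 33.71 μm/a
Long-term exponent b (ISO 9224 Table 2, B1) = 0.523
  D(7) = 33.71 × 7^0.523 = 33.71 × 2.767 = 93.26 μm

D(7) = 93.3 μm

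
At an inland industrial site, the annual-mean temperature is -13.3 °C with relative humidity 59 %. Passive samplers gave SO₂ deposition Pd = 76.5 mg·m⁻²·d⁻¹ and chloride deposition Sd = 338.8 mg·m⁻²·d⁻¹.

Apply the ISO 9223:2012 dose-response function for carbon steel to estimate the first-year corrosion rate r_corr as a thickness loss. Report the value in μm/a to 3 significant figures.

r_corr = 17.2 μm/a

carbon steel: T≤10 °C ⇒ hinge +0.150·(-13.3−10) = -3.4950
  sulphur-dioxide contribution → 1.668 μm/a
  chloride contribution → 15.55 μm/a
  ⇒ r_corr(carbon steel) = 17.22 μm/a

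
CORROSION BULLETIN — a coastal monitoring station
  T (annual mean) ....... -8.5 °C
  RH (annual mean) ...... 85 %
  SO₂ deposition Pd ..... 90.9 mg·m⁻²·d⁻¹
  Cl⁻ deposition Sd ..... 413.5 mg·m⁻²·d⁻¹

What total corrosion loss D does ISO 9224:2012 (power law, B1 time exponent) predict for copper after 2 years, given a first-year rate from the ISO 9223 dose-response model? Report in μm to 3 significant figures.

D(2) = 1.56 μm

copper: f(T) = +0.126·(T−10) [T≤10 °C] = -2.3310
  Pd branch = 0.0053·Pd^0.26·e^(0.059·RH+f) = 0.2507 μm/a
  Sd branch = 0.01025·Sd^0.27·e^(0.036·RH+0.049·T) = 0.7332 μm/a
  sum: 0.2507 + 0.7332 → r_corr = 0.9839 μm/a
ISO 9224: D(t) = r_corr · t^b with b = 0.667 (copper, B1)
  D(2) = 0.9839 × 2^0.667 = 0.9839 × 1.588 = 1.562 μm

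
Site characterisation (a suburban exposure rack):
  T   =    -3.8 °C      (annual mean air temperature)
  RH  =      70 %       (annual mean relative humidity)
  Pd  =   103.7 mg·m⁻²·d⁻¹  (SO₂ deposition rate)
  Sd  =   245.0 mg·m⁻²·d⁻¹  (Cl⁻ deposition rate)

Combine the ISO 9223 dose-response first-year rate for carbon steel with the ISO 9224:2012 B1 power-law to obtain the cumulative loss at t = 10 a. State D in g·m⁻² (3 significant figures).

D(10) = 965 g·m⁻²

carbon steel: f(T) = +0.150·(T−10) [T≤10 °C] = -2.0700
  Pd branch = 1.77·Pd^0.52·e^(0.02·RH+f) = 10.12 μm/a
  Sd branch = 0.102·Sd^0.62·e^(0.033·RH+0.04·T) = 26.74 μm/a
  sum: 10.12 + 26.74 → r_corr = 36.86 μm/a
ISO 9224: D(t) = r_corr · t^b with b = 0.523 (carbon steel, B1)
  D(10) = 36.86 × 10^0.523 = 36.86 × 3.334 = 122.9 μm
  Mass loss = 122.9 μm × 7.85 g/cm³ = 964.7 g·m⁻²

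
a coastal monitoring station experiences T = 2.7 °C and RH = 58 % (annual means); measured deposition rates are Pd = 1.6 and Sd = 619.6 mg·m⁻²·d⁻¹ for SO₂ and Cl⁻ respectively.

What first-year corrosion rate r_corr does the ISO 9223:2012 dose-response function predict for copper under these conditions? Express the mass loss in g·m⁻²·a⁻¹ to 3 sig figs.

copper: T≤10 °C ⇒ hinge +0.126·(2.7−10) = -0.9198
  sulphur-dioxide contribution → 0.07312 μm/a
  chloride contribution → 0.5356 μm/a
  total first-year rate 0.6087 μm/a
Convert to mass loss: 0.6087 μm/a × 8.96 g/cm³ = 5.454 g·m⁻²·a⁻¹

r_corr = 5.45 g·m⁻²·a⁻¹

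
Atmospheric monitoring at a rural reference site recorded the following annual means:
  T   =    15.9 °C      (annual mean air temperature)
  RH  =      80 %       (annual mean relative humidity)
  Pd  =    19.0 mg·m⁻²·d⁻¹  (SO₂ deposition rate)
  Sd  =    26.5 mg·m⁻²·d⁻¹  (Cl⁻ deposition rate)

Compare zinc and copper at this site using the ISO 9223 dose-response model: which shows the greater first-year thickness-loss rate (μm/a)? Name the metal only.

zinc: temperature factor f = -0.071·(5.9) = -0.4189
  sulphur-dioxide contribution → 1.229 μm/a
  chloride contribution → 0.8302 μm/a
  total first-year rate 2.059 μm/a
copper: temperature factor f = -0.080·(5.9) = -0.4720
  sulphur-dioxide contribution → 0.7973 μm/a
  chloride contribution → 0.9641 μm/a
  total first-year rate 1.761 μm/a
Ordering by μm/a: zinc (2.06) > copper (1.76)

zinc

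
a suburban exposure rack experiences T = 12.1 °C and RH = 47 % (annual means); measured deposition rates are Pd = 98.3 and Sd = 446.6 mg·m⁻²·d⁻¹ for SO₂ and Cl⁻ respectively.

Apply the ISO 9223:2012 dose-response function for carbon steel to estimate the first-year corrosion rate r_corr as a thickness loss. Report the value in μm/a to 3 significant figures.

carbon steel: T>10 °C ⇒ hinge -0.054·(12.1−10) = -0.1134
  SO₂ term: 1.77·98.3^0.52·exp(0.02·47-0.1134) = 43.96
  Sd branch = 0.102·Sd^0.62·e^(0.033·RH+0.04·T) = 34.3 μm/a
  sum: 43.96 + 34.3 → r_corr = 78.27 μm/a

r_corr = 78.3 μm/a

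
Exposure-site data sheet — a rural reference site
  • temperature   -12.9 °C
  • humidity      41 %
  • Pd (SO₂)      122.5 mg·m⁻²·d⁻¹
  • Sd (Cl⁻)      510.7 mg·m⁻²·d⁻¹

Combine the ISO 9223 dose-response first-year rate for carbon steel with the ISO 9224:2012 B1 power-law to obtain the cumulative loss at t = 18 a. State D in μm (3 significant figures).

D(18) = 58.2 μm

carbon steel: temperature factor f = +0.150·(-22.9) = -3.4350
  SO₂ term: 1.77·122.5^0.52·exp(0.02·41-3.4350) = 1.578
  Sd branch = 0.102·Sd^0.62·e^(0.033·RH+0.04·T) = 11.25 μm/a
  r_corr = 1.578 + 11.25 = 12.83 μm/a
Long-term exponent b (ISO 9224 Table 2, B1) = 0.523
  D(18) = 12.83 × 18^0.523 = 12.83 × 4.534 = 58.17 μm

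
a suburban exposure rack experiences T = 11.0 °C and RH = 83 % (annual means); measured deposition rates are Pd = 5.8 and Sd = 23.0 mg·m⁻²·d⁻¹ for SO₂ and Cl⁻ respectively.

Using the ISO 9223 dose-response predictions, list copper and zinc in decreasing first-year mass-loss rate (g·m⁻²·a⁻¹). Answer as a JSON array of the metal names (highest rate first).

["copper", "zinc"]

copper: temperature factor f = -0.080·(1.0) = -0.0800
  Pd branch = 0.0053·Pd^0.26·e^(0.059·RH+f) = 1.035 μm/a
  Sd branch = 0.01025·Sd^0.27·e^(0.036·RH+0.049·T) = 0.8131 μm/a
  sum: 1.035 + 0.8131 → r_corr = 1.848 μm/a
  mass loss = 1.848 μm/a × 8.96 g/cm³ = 16.56 g·m⁻²·a⁻¹
zinc: f(T) = -0.071·(T−10) [T>10 °C] = -0.0710
  SO₂ term: 0.0129·5.8^0.44·exp(0.046·83-0.0710) = 1.185
  Sd branch = 0.0175·Sd^0.57·e^(0.008·RH+0.085·T) = 0.5172 μm/a
  sum: 1.185 + 0.5172 → r_corr = 1.702 μm/a
  mass loss = 1.702 μm/a × 7.14 g/cm³ = 12.16 g·m⁻²·a⁻¹
Ordering by g·m⁻²·a⁻¹: copper (16.6) > zinc (12.2)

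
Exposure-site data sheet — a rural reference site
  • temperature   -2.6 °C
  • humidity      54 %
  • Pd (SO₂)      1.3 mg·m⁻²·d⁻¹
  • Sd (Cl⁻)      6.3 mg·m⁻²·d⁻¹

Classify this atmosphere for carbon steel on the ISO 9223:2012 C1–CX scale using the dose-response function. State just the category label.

C2

carbon steel: temperature factor f = +0.150·(-12.6) = -1.8900
  sulphur-dioxide contribution → 0.9025 μm/a
  chloride contribution → 1.71 μm/a
  total first-year rate 2.612 μm/a
ISO 9223 Table 2 (carbon steel): 1.3 < 2.61 ≤ 25 μm/a ⇒ C2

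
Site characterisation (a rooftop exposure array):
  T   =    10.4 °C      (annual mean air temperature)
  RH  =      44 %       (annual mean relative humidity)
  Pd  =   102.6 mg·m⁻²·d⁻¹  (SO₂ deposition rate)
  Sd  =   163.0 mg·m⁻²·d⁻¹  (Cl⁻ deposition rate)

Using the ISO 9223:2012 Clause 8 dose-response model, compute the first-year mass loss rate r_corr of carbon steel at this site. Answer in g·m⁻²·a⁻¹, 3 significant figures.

carbon steel: temperature factor f = -0.054·(0.4) = -0.0216
  sulphur-dioxide contribution → 46.41 μm/a
  chloride contribution → 15.54 μm/a
  total first-year rate 61.94 μm/a
Convert to mass loss: 61.94 μm/a × 7.85 g/cm³ = 486.3 g·m⁻²·a⁻¹

r_corr = 486 g·m⁻²·a⁻¹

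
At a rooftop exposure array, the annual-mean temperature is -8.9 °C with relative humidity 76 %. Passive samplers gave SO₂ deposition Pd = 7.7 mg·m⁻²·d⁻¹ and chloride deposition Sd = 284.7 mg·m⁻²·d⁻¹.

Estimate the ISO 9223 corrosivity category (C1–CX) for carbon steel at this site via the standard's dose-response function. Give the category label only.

C3

carbon steel: f(T) = +0.150·(T−10) [T≤10 °C] = -2.8350
  Pd branch = 1.77·Pd^0.52·e^(0.02·RH+f) = 1.374 μm/a
  Sd branch = 0.102·Sd^0.62·e^(0.033·RH+0.04·T) = 29.17 μm/a
  sum: 1.374 + 29.17 → r_corr = 30.54 μm/a
ISO 9223 Table 2 (carbon steel): 25 < 30.5 ≤ 50 μm/a ⇒ C3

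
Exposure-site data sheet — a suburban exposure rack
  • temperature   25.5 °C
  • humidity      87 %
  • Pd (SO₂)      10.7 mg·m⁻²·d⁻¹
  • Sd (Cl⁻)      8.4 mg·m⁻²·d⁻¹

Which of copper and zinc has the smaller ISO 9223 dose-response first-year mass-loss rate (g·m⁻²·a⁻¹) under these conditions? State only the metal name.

copper: f(T) = -0.080·(T−10) [T>10 °C] = -1.2400
  SO₂ term: 0.0053·10.7^0.26·exp(0.059·87-1.2400) = 0.4815
  Cl⁻ term: 0.01025·8.4^0.27·exp(0.036·87+0.049·25.5) = 1.456
  r_corr = 0.4815 + 1.456 = 1.937 μm/a
  mass loss = 1.937 μm/a × 8.96 g/cm³ = 17.36 g·m⁻²·a⁻¹
zinc: T>10 °C ⇒ hinge -0.071·(25.5−10) = -1.1005
  Pd branch = 0.0129·Pd^0.44·e^(0.046·RH+f) = 0.6662 μm/a
  Cl⁻ term: 0.0175·8.4^0.57·exp(0.008·87+0.085·25.5) = 1.032
  sum: 0.6662 + 1.032 → r_corr = 1.698 μm/a
  mass loss = 1.698 μm/a × 7.14 g/cm³ = 12.12 g·m⁻²·a⁻¹
Ordering by g·m⁻²·a⁻¹: copper (17.4) > zinc (12.1)

zinc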